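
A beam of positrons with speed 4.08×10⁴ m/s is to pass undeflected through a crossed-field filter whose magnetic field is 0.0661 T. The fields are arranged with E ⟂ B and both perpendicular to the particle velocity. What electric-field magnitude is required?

E = 2700 V/m

For straight-line motion qE = qvB, so E = vB.
E = 4.08×10⁴ × 0.0661 = 2700 V/m.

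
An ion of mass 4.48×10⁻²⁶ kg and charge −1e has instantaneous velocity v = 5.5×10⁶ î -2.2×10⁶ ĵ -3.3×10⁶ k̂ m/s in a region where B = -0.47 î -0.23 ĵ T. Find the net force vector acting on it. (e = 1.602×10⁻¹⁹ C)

v×B = (-7.59×10⁵, 1.55×10⁶, -2.30×10⁶) N/C.
F = q v×B = (−1.602×10⁻¹⁹ C)·(-7.59×10⁵, 1.55×10⁶, -2.30×10⁶) = (1.22×10⁻¹³, -2.48×10⁻¹³, 3.68×10⁻¹³) N.

F ≈ (1.22×10⁻¹³, -2.48×10⁻¹³, 3.68×10⁻¹³) N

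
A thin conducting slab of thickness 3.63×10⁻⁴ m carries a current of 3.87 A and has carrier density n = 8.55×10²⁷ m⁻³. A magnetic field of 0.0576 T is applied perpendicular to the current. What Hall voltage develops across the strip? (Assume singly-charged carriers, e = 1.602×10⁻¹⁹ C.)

V_H ≈ 4.48×10⁻⁷ V

V_H = IB/(n e t).
V_H = (3.87)(0.0576)/((8.55×10²⁷)(1.602×10⁻¹⁹)(3.63×10⁻⁴)) ≈ 4.48×10⁻⁷ V.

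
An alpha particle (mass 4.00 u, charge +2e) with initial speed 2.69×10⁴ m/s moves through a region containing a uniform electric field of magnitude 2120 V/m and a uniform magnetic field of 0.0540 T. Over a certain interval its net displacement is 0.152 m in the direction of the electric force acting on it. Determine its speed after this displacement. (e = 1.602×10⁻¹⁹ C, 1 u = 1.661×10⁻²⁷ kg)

B does no work; ΔKE = |q|E d.
½mv_f² = ½mv₀² + |q|Ed = ½(6.644×10⁻²⁷)(2.69×10⁴)² + (3.204×10⁻¹⁹)(2120)(0.152) ≈ 2.404×10⁻¹⁸ J + 1.032×10⁻¹⁶ J ≈ 1.056×10⁻¹⁶ J.
v_f = √(2·1.056×10⁻¹⁶/6.644×10⁻²⁷) ≈ 1.78×10⁵ m/s.

v_f ≈ 1.78×10⁵ m/s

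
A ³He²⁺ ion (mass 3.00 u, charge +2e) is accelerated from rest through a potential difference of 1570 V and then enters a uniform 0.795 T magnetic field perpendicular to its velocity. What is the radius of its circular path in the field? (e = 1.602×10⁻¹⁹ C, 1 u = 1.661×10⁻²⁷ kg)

r ≈ 8.79×10⁻³ m

Acceleration: |q|V = ½mv² ⇒ v = √(2|q|V/m) = √(2·3.204×10⁻¹⁹·1570/4.983×10⁻²⁷) ≈ 4.493×10⁵ m/s.
In the field: r = mv/(|q|B) = (4.983×10⁻²⁷)(4.493×10⁵)/((3.204×10⁻¹⁹)(0.795)) ≈ 8.79×10⁻³ m.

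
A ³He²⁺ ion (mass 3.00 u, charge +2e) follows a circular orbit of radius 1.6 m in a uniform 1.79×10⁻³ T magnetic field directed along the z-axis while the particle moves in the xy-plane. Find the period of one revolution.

The cyclotron period depends only on m, q, B: T = 2πm/(|q|B).
T = 2π(4.983×10⁻²⁷)/((3.204×10⁻¹⁹)(1.79×10⁻³)) ≈ 5.46×10⁻⁵ s.

T ≈ 5.46×10⁻⁵ s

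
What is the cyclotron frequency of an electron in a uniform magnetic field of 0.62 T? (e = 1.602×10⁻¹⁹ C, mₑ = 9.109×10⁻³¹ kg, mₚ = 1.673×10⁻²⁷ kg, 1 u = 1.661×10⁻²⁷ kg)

f = |q|B/(2πm).
f = (1.602×10⁻¹⁹)(0.62)/(2π·9.109×10⁻³¹) ≈ 1.7×10¹⁰ Hz.

f ≈ 1.7×10¹⁰ Hz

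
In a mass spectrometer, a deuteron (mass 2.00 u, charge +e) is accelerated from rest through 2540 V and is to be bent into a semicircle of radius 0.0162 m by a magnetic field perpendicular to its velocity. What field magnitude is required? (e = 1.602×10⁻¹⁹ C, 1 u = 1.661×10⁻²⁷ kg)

v = √(2|q|V/m) = √(2·1.602×10⁻¹⁹·2540/3.322×10⁻²⁷) ≈ 4.950×10⁵ m/s.
B = mv/(|q|r) = (3.322×10⁻²⁷)(4.950×10⁵)/((1.602×10⁻¹⁹)(0.0162)) ≈ 0.634 T.

B ≈ 0.634 T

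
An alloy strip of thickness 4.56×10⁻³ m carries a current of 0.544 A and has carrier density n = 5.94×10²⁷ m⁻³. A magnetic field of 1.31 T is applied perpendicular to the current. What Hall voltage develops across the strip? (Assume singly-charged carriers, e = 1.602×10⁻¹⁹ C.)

V_H ≈ 1.64×10⁻⁷ V

V_H = IB/(n e t).
V_H = (0.544)(1.31)/((5.94×10²⁷)(1.602×10⁻¹⁹)(4.56×10⁻³)) ≈ 1.64×10⁻⁷ V.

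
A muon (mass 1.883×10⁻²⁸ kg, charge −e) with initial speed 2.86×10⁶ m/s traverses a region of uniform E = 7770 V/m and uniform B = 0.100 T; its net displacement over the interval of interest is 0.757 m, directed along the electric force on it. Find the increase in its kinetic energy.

ΔKE ≈ 9.42×10⁻¹⁶ J

The magnetic force is always ⟂ v and does no work; only the electric force changes KE.
ΔKE = F_E · d = |q|E d = (1.602×10⁻¹⁹)(7770)(0.757) ≈ 9.42×10⁻¹⁶ J.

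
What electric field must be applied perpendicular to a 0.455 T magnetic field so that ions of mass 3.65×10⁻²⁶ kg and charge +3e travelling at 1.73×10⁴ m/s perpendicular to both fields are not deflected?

For straight-line motion qE = qvB, so E = vB.
E = 1.73×10⁴ × 0.455 = 7870 V/m.

E = 7870 V/m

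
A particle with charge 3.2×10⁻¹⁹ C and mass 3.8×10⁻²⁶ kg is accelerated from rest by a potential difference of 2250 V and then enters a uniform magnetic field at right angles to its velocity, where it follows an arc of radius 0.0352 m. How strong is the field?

v = √(2|q|V/m) = √(2·3.2×10⁻¹⁹·2250/3.8×10⁻²⁶) ≈ 1.947×10⁵ m/s.
B = mv/(|q|r) = (3.8×10⁻²⁶)(1.947×10⁵)/((3.2×10⁻¹⁹)(0.0352)) ≈ 0.657 T.

B ≈ 0.657 T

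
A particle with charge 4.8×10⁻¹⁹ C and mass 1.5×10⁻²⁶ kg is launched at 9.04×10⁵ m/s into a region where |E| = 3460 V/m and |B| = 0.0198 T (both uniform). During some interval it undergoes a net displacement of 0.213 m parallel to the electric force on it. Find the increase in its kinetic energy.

The magnetic force is always ⟂ v and does no work; only the electric force changes KE.
ΔKE = F_E · d = |q|E d = (4.8×10⁻¹⁹)(3460)(0.213) ≈ 3.54×10⁻¹⁶ J.

ΔKE ≈ 3.54×10⁻¹⁶ J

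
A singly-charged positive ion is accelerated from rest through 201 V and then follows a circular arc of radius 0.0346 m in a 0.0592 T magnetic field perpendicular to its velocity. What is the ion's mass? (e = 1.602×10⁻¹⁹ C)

Combine |q|V = ½mv² and r = mv/(|q|B): eliminate v to get m = qB²r²/(2V).
m = (1.602×10⁻¹⁹)(0.0592)²(0.0346)²/(2·201) ≈ 1.67×10⁻²⁷ kg.

m ≈ 1.67×10⁻²⁷ kg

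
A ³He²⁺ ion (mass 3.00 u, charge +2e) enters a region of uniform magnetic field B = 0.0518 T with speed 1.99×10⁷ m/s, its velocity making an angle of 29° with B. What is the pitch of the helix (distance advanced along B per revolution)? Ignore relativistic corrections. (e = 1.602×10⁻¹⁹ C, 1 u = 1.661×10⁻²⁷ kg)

v∥ = v cosθ = 1.99×10⁷·cos29° ≈ 1.740×10⁷ m/s.
T = 2πm/(|q|B) = 2π(4.983×10⁻²⁷)/((3.204×10⁻¹⁹)(0.0518)) ≈ 1.886×10⁻⁶ s.
pitch = v∥ T = (1.740×10⁷)(1.886×10⁻⁶) ≈ 32.8 m.

p ≈ 32.8 m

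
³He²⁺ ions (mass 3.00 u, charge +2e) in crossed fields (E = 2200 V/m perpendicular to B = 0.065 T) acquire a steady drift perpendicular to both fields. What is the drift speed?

The E×B drift speed is v_d = E/B.
v_d = 2200/0.065 = 3.4×10⁴ m/s.

v_d ≈ 3.4×10⁴ m/s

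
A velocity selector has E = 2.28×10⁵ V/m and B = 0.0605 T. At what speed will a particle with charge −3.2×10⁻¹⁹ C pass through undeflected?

v = 3.77×10⁶ m/s

Zero net Lorentz force requires |qE| = |q v×B|, i.e. E = vB.
v = E/B = 2.28×10⁵/0.0605 = 3.77×10⁶ m/s.
The result is independent of the particle's charge and mass.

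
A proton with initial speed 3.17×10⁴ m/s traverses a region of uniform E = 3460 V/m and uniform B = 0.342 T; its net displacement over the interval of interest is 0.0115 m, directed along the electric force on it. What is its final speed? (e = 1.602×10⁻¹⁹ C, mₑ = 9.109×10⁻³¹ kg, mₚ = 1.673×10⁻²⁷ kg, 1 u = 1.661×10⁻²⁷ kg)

v_f ≈ 9.29×10⁴ m/s

B does no work; ΔKE = |q|E d.
½mv_f² = ½mv₀² + |q|Ed = ½(1.673×10⁻²⁷)(3.17×10⁴)² + (1.602×10⁻¹⁹)(3460)(0.0115) ≈ 8.406×10⁻¹⁹ J + 6.374×10⁻¹⁸ J ≈ 7.215×10⁻¹⁸ J.
v_f = √(2·7.215×10⁻¹⁸/1.673×10⁻²⁷) ≈ 9.29×10⁴ m/s.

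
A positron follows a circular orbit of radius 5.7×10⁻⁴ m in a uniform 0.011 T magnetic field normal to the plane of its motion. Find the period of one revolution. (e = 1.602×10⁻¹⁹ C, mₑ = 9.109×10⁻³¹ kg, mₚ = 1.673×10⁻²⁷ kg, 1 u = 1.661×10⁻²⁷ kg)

The cyclotron period depends only on m, q, B: T = 2πm/(|q|B).
T = 2π(9.109×10⁻³¹)/((1.602×10⁻¹⁹)(0.011)) ≈ 3.2×10⁻⁹ s.

T ≈ 3.2×10⁻⁹ s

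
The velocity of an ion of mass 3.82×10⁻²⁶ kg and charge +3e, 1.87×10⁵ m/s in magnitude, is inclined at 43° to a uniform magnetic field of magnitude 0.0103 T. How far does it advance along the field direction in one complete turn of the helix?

v∥ = v cosθ = 1.87×10⁵·cos43° ≈ 1.368×10⁵ m/s.
T = 2πm/(|q|B) = 2π(3.82×10⁻²⁶)/((4.806×10⁻¹⁹)(0.0103)) ≈ 4.849×10⁻⁵ s.
pitch = v∥ T = (1.368×10⁵)(4.849×10⁻⁵) ≈ 6.63 m.

p ≈ 6.63 m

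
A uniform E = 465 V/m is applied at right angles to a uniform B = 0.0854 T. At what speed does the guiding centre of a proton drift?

In crossed fields the guiding centre drifts at v_d = |E×B|/B² = E/B, independent of charge and mass.
v_d = 465/0.0854 = 5440 m/s.

v_d ≈ 5440 m/s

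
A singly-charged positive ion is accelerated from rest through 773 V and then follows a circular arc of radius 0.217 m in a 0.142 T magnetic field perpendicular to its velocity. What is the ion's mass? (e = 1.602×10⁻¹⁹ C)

Combine |q|V = ½mv² and r = mv/(|q|B): eliminate v to get m = qB²r²/(2V).
m = (1.602×10⁻¹⁹)(0.142)²(0.217)²/(2·773) ≈ 9.84×10⁻²⁶ kg.

m ≈ 9.84×10⁻²⁶ kg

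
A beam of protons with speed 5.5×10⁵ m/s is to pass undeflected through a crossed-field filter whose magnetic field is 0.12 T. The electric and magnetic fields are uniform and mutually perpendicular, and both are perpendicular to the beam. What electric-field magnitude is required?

For straight-line motion qE = qvB, so E = vB.
E = 5.5×10⁵ × 0.12 = 6.6×10⁴ V/m.

E = 6.6×10⁴ V/m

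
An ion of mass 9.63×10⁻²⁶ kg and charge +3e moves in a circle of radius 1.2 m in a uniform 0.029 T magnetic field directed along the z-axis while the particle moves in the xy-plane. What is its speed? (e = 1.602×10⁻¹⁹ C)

From |q|vB = mv²/r, v = |q|Br/m.
v = (4.806×10⁻¹⁹)(0.029)(1.2)/9.63×10⁻²⁶ ≈ 1.7×10⁵ m/s.

v ≈ 1.7×10⁵ m/s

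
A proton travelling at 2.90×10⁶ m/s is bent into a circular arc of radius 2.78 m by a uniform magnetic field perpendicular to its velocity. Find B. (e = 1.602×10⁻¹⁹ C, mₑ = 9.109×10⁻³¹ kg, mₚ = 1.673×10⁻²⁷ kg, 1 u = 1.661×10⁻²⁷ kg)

B ≈ 0.0109 T

From |q|vB = mv²/r, B = mv/(|q|r).
B = (1.673×10⁻²⁷)(2.90×10⁶)/((1.602×10⁻¹⁹)(2.78)) ≈ 0.0109 T.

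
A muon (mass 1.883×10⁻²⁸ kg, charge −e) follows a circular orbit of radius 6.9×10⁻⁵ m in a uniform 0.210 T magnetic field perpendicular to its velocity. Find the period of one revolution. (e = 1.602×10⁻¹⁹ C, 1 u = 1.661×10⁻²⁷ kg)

The cyclotron period depends only on m, q, B: T = 2πm/(|q|B).
T = 2π(1.883×10⁻²⁸)/((1.602×10⁻¹⁹)(0.210)) ≈ 3.52×10⁻⁸ s.

T ≈ 3.52×10⁻⁸ s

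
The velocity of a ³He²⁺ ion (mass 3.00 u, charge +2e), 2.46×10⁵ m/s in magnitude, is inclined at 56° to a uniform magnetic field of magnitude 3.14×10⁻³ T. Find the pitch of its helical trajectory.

p ≈ 4.28 m

v∥ = v cosθ = 2.46×10⁵·cos56° ≈ 1.376×10⁵ m/s.
T = 2πm/(|q|B) = 2π(4.983×10⁻²⁷)/((3.204×10⁻¹⁹)(3.14×10⁻³)) ≈ 3.112×10⁻⁵ s.
pitch = v∥ T = (1.376×10⁵)(3.112×10⁻⁵) ≈ 4.28 m.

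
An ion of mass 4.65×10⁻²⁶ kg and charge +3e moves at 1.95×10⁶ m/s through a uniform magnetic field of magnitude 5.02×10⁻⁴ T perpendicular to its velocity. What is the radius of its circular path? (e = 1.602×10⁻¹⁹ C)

The magnetic force provides the centripetal force: |q|vB = mv²/r.
r = mv/(|q|B) = (4.65×10⁻²⁶)(1.95×10⁶)/((4.806×10⁻¹⁹)(5.02×10⁻⁴)) ≈ 376 m.

r ≈ 376 m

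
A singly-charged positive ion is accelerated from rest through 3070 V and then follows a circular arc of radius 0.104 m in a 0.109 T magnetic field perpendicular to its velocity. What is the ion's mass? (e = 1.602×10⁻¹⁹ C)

Combine |q|V = ½mv² and r = mv/(|q|B): eliminate v to get m = qB²r²/(2V).
m = (1.602×10⁻¹⁹)(0.109)²(0.104)²/(2·3070) ≈ 3.35×10⁻²⁷ kg.

m ≈ 3.35×10⁻²⁷ kg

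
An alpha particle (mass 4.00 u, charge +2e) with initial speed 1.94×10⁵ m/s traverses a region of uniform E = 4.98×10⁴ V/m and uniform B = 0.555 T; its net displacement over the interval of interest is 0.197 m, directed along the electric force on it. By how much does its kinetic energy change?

ΔKE ≈ 3.14×10⁻¹⁵ J

The magnetic force is always ⟂ v and does no work; only the electric force changes KE.
ΔKE = F_E · d = |q|E d = (3.204×10⁻¹⁹)(4.98×10⁴)(0.197) ≈ 3.14×10⁻¹⁵ J.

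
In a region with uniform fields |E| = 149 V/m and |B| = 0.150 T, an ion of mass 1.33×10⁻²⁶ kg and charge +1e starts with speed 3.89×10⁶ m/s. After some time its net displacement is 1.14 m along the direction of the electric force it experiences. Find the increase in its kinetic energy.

The magnetic force is always ⟂ v and does no work; only the electric force changes KE.
ΔKE = F_E · d = |q|E d = (1.602×10⁻¹⁹)(149)(1.14) ≈ 2.72×10⁻¹⁷ J.

ΔKE ≈ 2.72×10⁻¹⁷ J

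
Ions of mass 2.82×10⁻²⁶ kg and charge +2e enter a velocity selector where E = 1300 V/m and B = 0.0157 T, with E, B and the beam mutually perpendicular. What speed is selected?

Zero net Lorentz force requires |qE| = |q v×B|, i.e. E = vB.
v = E/B = 1300/0.0157 = 8.28×10⁴ m/s.
The result is independent of the particle's charge and mass.

v = 8.28×10⁴ m/s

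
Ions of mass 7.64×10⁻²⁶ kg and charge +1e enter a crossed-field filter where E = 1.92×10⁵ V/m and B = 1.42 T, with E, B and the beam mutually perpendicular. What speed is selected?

Straight-line motion ⇒ electric and magnetic forces cancel, so E = vB.
v = E/B = 1.92×10⁵/1.42 = 1.35×10⁵ m/s.

v = 1.35×10⁵ m/s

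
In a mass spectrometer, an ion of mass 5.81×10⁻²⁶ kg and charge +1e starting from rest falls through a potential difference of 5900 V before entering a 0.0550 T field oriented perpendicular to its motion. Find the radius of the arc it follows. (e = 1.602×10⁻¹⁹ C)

Acceleration: |q|V = ½mv² ⇒ v = √(2|q|V/m) = √(2·1.602×10⁻¹⁹·5900/5.81×10⁻²⁶) ≈ 1.804×10⁵ m/s.
In the field: r = mv/(|q|B) = (5.81×10⁻²⁶)(1.804×10⁵)/((1.602×10⁻¹⁹)(0.0550)) ≈ 1.19 m.

r ≈ 1.19 m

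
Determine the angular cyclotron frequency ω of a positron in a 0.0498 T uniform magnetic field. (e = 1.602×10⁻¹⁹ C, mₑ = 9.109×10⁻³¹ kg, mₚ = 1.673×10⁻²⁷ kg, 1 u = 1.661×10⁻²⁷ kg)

ω ≈ 8.76×10⁹ rad/s

ω = |q|B/m.
ω = (1.602×10⁻¹⁹)(0.0498)/9.109×10⁻³¹ ≈ 8.76×10⁹ rad/s.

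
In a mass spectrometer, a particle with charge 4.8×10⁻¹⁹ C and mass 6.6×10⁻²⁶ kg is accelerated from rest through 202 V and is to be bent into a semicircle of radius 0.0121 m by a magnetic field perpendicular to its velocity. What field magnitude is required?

B ≈ 0.616 T

v = √(2|q|V/m) = √(2·4.8×10⁻¹⁹·202/6.6×10⁻²⁶) ≈ 5.420×10⁴ m/s.
B = mv/(|q|r) = (6.6×10⁻²⁶)(5.420×10⁴)/((4.8×10⁻¹⁹)(0.0121)) ≈ 0.616 T.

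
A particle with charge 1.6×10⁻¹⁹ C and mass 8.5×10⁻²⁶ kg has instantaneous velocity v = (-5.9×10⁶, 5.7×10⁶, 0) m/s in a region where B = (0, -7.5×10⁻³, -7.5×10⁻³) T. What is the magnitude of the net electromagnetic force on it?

|F| ≈ 1.21×10⁻¹⁴ N

v×B = (-4.28×10⁴, -4.42×10⁴, 4.42×10⁴) N/C.
F = q v×B = (1.6×10⁻¹⁹ C)·(-4.28×10⁴, -4.42×10⁴, 4.42×10⁴) = (-6.84×10⁻¹⁵, -7.08×10⁻¹⁵, 7.08×10⁻¹⁵) N.
|F| = 1.21×10⁻¹⁴ N.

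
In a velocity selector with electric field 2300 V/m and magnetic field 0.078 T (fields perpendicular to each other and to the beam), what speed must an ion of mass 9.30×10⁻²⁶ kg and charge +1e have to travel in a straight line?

Zero net Lorentz force requires |qE| = |q v×B|, i.e. E = vB.
v = E/B = 2300/0.078 = 2.9×10⁴ m/s.

v = 2.9×10⁴ m/s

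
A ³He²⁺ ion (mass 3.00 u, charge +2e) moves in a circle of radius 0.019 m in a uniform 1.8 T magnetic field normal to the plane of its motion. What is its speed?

From |q|vB = mv²/r, v = |q|Br/m.
v = (3.204×10⁻¹⁹)(1.8)(0.019)/4.983×10⁻²⁷ ≈ 2.2×10⁶ m/s.

v ≈ 2.2×10⁶ m/s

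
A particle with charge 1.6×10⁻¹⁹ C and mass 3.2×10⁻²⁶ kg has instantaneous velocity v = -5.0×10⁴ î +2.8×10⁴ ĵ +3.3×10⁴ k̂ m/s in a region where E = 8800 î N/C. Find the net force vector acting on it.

Only an electric field acts, so F = qE = (1.6×10⁻¹⁹ C)·(8800, 0, 0) = (1.41×10⁻¹⁵, 0, 0) N.

F ≈ (1.41×10⁻¹⁵, 0, 0) N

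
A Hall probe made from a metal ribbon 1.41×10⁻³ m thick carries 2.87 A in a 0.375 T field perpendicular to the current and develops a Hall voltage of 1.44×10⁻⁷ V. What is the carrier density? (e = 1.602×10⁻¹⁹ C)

n ≈ 3.31×10²⁸ m⁻³

From V_H = IB/(n e t), n = IB/(V_H e t).
n = (2.87)(0.375)/((1.44×10⁻⁷)(1.602×10⁻¹⁹)(1.41×10⁻³)) ≈ 3.31×10²⁸ m⁻³.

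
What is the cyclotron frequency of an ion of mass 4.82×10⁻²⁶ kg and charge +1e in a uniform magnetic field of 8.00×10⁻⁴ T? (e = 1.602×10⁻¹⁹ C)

f ≈ 423 Hz

f = |q|B/(2πm).
f = (1.602×10⁻¹⁹)(8.00×10⁻⁴)/(2π·4.82×10⁻²⁶) ≈ 423 Hz.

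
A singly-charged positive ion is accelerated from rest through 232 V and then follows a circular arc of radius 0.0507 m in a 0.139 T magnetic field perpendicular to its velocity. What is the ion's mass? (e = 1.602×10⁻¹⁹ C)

Combine |q|V = ½mv² and r = mv/(|q|B): eliminate v to get m = qB²r²/(2V).
m = (1.602×10⁻¹⁹)(0.139)²(0.0507)²/(2·232) ≈ 1.71×10⁻²⁶ kg.

m ≈ 1.71×10⁻²⁶ kg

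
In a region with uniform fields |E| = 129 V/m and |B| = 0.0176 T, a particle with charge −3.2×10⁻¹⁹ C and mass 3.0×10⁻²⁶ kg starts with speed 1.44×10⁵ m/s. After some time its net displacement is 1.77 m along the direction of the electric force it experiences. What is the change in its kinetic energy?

ΔKE ≈ 7.31×10⁻¹⁷ J

The magnetic force is always ⟂ v and does no work; only the electric force changes KE.
ΔKE = F_E · d = |q|E d = (3.2×10⁻¹⁹)(129)(1.77) ≈ 7.31×10⁻¹⁷ J.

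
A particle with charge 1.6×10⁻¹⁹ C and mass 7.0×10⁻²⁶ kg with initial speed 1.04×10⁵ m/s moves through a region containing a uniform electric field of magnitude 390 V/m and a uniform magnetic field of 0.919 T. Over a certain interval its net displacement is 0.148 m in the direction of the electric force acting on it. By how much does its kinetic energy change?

The magnetic force is always ⟂ v and does no work; only the electric force changes KE.
ΔKE = F_E · d = |q|E d = (1.6×10⁻¹⁹)(390)(0.148) ≈ 9.24×10⁻¹⁸ J.

ΔKE ≈ 9.24×10⁻¹⁸ J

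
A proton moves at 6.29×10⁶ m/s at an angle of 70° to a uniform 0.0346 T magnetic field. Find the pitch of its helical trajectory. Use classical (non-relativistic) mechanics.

v∥ = v cosθ = 6.29×10⁶·cos70° ≈ 2.151×10⁶ m/s.
T = 2πm/(|q|B) = 2π(1.673×10⁻²⁷)/((1.602×10⁻¹⁹)(0.0346)) ≈ 1.896×10⁻⁶ s.
pitch = v∥ T = (2.151×10⁶)(1.896×10⁻⁶) ≈ 4.08 m.

p ≈ 4.08 m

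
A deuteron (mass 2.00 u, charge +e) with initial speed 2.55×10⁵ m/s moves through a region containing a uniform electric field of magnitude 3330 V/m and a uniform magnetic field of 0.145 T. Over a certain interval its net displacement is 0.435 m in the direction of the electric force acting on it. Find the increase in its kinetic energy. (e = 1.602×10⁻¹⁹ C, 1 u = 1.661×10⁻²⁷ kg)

ΔKE ≈ 2.32×10⁻¹⁶ J

The magnetic force is always ⟂ v and does no work; only the electric force changes KE.
ΔKE = F_E · d = |q|E d = (1.602×10⁻¹⁹)(3330)(0.435) ≈ 2.32×10⁻¹⁶ J.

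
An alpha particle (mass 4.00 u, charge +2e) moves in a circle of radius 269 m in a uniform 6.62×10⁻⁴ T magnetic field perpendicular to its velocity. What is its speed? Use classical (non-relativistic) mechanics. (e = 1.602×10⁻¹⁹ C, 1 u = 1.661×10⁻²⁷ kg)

v ≈ 8.59×10⁶ m/s

From |q|vB = mv²/r, v = |q|Br/m.
v = (3.204×10⁻¹⁹)(6.62×10⁻⁴)(269)/6.644×10⁻²⁷ ≈ 8.59×10⁶ m/s.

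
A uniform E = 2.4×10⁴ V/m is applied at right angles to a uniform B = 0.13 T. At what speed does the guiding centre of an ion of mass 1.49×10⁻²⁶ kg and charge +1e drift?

v_d ≈ 1.8×10⁵ m/s

The E×B drift speed is v_d = E/B.
v_d = 2.4×10⁴/0.13 = 1.8×10⁵ m/s.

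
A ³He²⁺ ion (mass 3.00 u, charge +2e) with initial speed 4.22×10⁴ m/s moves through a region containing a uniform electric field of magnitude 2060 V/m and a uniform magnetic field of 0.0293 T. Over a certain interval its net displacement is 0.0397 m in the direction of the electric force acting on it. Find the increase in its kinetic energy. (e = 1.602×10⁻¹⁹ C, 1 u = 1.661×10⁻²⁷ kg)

ΔKE ≈ 2.62×10⁻¹⁷ J

The magnetic force is always ⟂ v and does no work; only the electric force changes KE.
ΔKE = F_E · d = |q|E d = (3.204×10⁻¹⁹)(2060)(0.0397) ≈ 2.62×10⁻¹⁷ J.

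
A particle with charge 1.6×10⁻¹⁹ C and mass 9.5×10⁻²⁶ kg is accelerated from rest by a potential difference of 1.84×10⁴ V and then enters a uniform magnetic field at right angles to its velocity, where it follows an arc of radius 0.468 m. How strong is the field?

B ≈ 0.316 T

v = √(2|q|V/m) = √(2·1.6×10⁻¹⁹·1.84×10⁴/9.5×10⁻²⁶) ≈ 2.490×10⁵ m/s.
B = mv/(|q|r) = (9.5×10⁻²⁶)(2.490×10⁵)/((1.6×10⁻¹⁹)(0.468)) ≈ 0.316 T.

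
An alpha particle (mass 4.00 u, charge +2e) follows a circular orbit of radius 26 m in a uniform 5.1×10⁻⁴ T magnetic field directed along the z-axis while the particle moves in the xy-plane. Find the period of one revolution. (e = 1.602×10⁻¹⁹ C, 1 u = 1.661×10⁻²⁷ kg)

The cyclotron period depends only on m, q, B: T = 2πm/(|q|B).
T = 2π(6.644×10⁻²⁷)/((3.204×10⁻¹⁹)(5.1×10⁻⁴)) ≈ 2.6×10⁻⁴ s.

T ≈ 2.6×10⁻⁴ s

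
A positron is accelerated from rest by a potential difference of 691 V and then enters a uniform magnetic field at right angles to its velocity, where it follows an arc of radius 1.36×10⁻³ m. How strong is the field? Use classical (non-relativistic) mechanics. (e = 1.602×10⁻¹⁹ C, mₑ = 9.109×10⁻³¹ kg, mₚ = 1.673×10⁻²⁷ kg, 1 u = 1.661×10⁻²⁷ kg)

B ≈ 0.0652 T

v = √(2|q|V/m) = √(2·1.602×10⁻¹⁹·691/9.109×10⁻³¹) ≈ 1.559×10⁷ m/s.
B = mv/(|q|r) = (9.109×10⁻³¹)(1.559×10⁷)/((1.602×10⁻¹⁹)(1.36×10⁻³)) ≈ 0.0652 T.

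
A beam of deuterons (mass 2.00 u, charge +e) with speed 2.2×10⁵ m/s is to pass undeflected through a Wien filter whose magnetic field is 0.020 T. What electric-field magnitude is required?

For straight-line motion qE = qvB, so E = vB.
E = 2.2×10⁵ × 0.020 = 4400 V/m.

E = 4400 V/m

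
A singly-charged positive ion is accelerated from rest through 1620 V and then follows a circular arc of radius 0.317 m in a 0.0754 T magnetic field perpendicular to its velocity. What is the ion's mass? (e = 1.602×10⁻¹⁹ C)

m ≈ 2.82×10⁻²⁶ kg

Combine |q|V = ½mv² and r = mv/(|q|B): eliminate v to get m = qB²r²/(2V).
m = (1.602×10⁻¹⁹)(0.0754)²(0.317)²/(2·1620) ≈ 2.82×10⁻²⁶ kg.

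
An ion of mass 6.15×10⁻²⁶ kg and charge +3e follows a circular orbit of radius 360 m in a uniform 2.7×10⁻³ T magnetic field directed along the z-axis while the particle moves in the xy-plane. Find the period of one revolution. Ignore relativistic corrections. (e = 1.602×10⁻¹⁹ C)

T ≈ 3.0×10⁻⁴ s

The cyclotron period depends only on m, q, B: T = 2πm/(|q|B).
T = 2π(6.15×10⁻²⁶)/((4.806×10⁻¹⁹)(2.7×10⁻³)) ≈ 3.0×10⁻⁴ s.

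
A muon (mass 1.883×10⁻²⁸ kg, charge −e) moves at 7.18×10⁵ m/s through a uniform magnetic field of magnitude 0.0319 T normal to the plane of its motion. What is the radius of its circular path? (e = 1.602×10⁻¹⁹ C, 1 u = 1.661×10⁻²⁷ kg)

The magnetic force provides the centripetal force: |q|vB = mv²/r.
r = mv/(|q|B) = (1.883×10⁻²⁸)(7.18×10⁵)/((1.602×10⁻¹⁹)(0.0319)) ≈ 0.0265 m.

r ≈ 0.0265 m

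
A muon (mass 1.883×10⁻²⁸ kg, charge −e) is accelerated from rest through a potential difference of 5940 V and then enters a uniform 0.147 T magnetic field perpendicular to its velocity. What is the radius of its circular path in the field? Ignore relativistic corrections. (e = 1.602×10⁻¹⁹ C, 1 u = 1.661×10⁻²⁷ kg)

Acceleration: |q|V = ½mv² ⇒ v = √(2|q|V/m) = √(2·1.602×10⁻¹⁹·5940/1.883×10⁻²⁸) ≈ 3.179×10⁶ m/s.
In the field: r = mv/(|q|B) = (1.883×10⁻²⁸)(3.179×10⁶)/((1.602×10⁻¹⁹)(0.147)) ≈ 0.0254 m.

r ≈ 0.0254 m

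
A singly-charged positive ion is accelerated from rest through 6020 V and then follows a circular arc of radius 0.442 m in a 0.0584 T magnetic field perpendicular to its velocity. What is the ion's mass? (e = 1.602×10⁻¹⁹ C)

m ≈ 8.87×10⁻²⁷ kg

Combine |q|V = ½mv² and r = mv/(|q|B): eliminate v to get m = qB²r²/(2V).
m = (1.602×10⁻¹⁹)(0.0584)²(0.442)²/(2·6020) ≈ 8.87×10⁻²⁷ kg.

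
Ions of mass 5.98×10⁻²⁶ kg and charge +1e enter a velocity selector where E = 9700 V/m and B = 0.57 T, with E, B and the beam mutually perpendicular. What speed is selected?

v = 1.7×10⁴ m/s

For undeflected motion the electric and magnetic forces balance: qE = qvB.
v = E/B = 9700/0.57 = 1.7×10⁴ m/s.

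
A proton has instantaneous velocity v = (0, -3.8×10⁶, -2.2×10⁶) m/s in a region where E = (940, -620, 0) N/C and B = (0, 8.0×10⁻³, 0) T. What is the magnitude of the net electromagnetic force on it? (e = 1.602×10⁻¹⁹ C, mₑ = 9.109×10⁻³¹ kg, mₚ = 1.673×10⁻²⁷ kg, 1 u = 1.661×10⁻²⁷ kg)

v×B = (1.76×10⁴, 0, 0) N/C.
E + v×B = (1.85×10⁴, -620, 0) N/C.
F = q(E + v×B) = (1.602×10⁻¹⁹ C)·(1.85×10⁴, -620, 0) = (2.97×10⁻¹⁵, -9.93×10⁻¹⁷, 0) N.
|F| = 2.97×10⁻¹⁵ N.

|F| ≈ 2.97×10⁻¹⁵ N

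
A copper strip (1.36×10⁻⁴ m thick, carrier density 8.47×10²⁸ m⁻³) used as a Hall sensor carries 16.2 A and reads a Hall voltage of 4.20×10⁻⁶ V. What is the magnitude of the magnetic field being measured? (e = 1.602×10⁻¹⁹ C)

From V_H = IB/(n e t), B = V_H n e t / I.
B = (4.20×10⁻⁶)(8.47×10²⁸)(1.602×10⁻¹⁹)(1.36×10⁻⁴)/16.2 ≈ 0.478 T.

B ≈ 0.478 T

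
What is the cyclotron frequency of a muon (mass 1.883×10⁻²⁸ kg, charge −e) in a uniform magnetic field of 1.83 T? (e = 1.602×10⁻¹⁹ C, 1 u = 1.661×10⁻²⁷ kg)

f ≈ 2.48×10⁸ Hz

f = |q|B/(2πm).
f = (1.602×10⁻¹⁹)(1.83)/(2π·1.883×10⁻²⁸) ≈ 2.48×10⁸ Hz.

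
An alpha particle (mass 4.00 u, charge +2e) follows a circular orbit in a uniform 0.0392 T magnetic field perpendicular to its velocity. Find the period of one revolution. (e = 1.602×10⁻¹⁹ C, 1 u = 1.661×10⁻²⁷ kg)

The cyclotron period depends only on m, q, B: T = 2πm/(|q|B).
T = 2π(6.644×10⁻²⁷)/((3.204×10⁻¹⁹)(0.0392)) ≈ 3.32×10⁻⁶ s.

T ≈ 3.32×10⁻⁶ s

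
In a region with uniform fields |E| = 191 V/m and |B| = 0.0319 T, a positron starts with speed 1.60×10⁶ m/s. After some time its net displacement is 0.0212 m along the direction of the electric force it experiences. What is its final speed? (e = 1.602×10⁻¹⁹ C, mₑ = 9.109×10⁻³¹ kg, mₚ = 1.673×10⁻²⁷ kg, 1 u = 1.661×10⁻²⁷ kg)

v_f ≈ 2.00×10⁶ m/s

B does no work; ΔKE = |q|E d.
½mv_f² = ½mv₀² + |q|Ed = ½(9.109×10⁻³¹)(1.60×10⁶)² + (1.602×10⁻¹⁹)(191)(0.0212) ≈ 1.166×10⁻¹⁸ J + 6.487×10⁻¹⁹ J ≈ 1.815×10⁻¹⁸ J.
v_f = √(2·1.815×10⁻¹⁸/9.109×10⁻³¹) ≈ 2.00×10⁶ m/s.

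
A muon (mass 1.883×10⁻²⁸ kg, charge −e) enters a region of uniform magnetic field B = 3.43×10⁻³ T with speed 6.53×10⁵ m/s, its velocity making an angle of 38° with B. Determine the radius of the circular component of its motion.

r ≈ 0.138 m

v⊥ = v sinθ = 6.53×10⁵·sin38° ≈ 4.020×10⁵ m/s.
r = m v⊥/(|q|B) = (1.883×10⁻²⁸)(4.020×10⁵)/((1.602×10⁻¹⁹)(3.43×10⁻³)) ≈ 0.138 m.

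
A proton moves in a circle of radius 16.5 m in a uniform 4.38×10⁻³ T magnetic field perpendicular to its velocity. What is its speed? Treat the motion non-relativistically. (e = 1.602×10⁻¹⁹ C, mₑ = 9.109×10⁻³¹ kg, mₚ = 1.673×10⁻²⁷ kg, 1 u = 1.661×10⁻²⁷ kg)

From |q|vB = mv²/r, v = |q|Br/m.
v = (1.602×10⁻¹⁹)(4.38×10⁻³)(16.5)/1.673×10⁻²⁷ ≈ 6.92×10⁶ m/s.

v ≈ 6.92×10⁶ m/s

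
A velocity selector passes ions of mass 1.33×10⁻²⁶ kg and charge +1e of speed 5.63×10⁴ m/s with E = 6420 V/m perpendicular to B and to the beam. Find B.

Balance of forces in the selector: qE = qvB ⇒ B = E/v.
B = 6420/5.63×10⁴ = 0.114 T.

B = 0.114 T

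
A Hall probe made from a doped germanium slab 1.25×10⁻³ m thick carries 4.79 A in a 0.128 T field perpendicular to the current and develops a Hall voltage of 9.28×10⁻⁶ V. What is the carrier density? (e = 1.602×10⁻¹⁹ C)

From V_H = IB/(n e t), n = IB/(V_H e t).
n = (4.79)(0.128)/((9.28×10⁻⁶)(1.602×10⁻¹⁹)(1.25×10⁻³)) ≈ 3.30×10²⁶ m⁻³.

n ≈ 3.30×10²⁶ m⁻³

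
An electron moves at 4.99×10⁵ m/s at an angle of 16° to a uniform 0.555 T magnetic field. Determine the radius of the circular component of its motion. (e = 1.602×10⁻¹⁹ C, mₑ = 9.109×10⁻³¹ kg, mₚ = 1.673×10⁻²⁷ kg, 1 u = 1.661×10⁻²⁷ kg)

v⊥ = v sinθ = 4.99×10⁵·sin16° ≈ 1.375×10⁵ m/s.
r = m v⊥/(|q|B) = (9.109×10⁻³¹)(1.375×10⁵)/((1.602×10⁻¹⁹)(0.555)) ≈ 1.41×10⁻⁶ m.

r ≈ 1.41×10⁻⁶ m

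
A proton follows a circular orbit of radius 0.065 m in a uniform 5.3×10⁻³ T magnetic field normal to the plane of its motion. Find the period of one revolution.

The cyclotron period depends only on m, q, B: T = 2πm/(|q|B).
T = 2π(1.673×10⁻²⁷)/((1.602×10⁻¹⁹)(5.3×10⁻³)) ≈ 1.2×10⁻⁵ s.

T ≈ 1.2×10⁻⁵ s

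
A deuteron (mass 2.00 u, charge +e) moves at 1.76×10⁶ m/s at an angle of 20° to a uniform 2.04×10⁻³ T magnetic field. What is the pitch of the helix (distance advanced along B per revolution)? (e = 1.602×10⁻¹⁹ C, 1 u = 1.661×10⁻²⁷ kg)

v∥ = v cosθ = 1.76×10⁶·cos20° ≈ 1.654×10⁶ m/s.
T = 2πm/(|q|B) = 2π(3.322×10⁻²⁷)/((1.602×10⁻¹⁹)(2.04×10⁻³)) ≈ 6.387×10⁻⁵ s.
pitch = v∥ T = (1.654×10⁶)(6.387×10⁻⁵) ≈ 106 m.

p ≈ 106 m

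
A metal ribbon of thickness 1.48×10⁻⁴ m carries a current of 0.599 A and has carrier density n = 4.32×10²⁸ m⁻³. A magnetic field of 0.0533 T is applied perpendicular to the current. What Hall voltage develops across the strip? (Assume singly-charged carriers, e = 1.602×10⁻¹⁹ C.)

V_H ≈ 3.12×10⁻⁸ V

V_H = IB/(n e t).
V_H = (0.599)(0.0533)/((4.32×10²⁸)(1.602×10⁻¹⁹)(1.48×10⁻⁴)) ≈ 3.12×10⁻⁸ V.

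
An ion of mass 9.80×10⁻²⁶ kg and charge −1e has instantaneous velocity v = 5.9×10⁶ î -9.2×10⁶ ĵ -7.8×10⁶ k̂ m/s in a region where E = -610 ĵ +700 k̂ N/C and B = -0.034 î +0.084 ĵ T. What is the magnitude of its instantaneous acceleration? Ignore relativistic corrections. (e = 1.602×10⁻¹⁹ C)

v×B = (6.55×10⁵, 2.65×10⁵, 1.83×10⁵) N/C.
E + v×B = (6.55×10⁵, 2.65×10⁵, 1.84×10⁵) N/C.
F = q(E + v×B) = (−1.602×10⁻¹⁹ C)·(6.55×10⁵, 2.65×10⁵, 1.84×10⁵) = (-1.05×10⁻¹³, -4.24×10⁻¹⁴, -2.94×10⁻¹⁴) N.
|a| = |F|/m = 1.170×10⁻¹³/9.80×10⁻²⁶ ≈ 1.19×10¹² m/s².

|a| ≈ 1.19×10¹² m/s²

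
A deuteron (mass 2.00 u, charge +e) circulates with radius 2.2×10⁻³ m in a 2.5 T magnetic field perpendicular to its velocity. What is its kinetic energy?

v = |q|Br/m, then KE = ½mv² = (qBr)²/(2m).
v = (1.602×10⁻¹⁹)(2.5)(2.2×10⁻³)/3.322×10⁻²⁷ ≈ 2.652×10⁵ m/s.
KE = ½(3.322×10⁻²⁷)(2.652×10⁵)² ≈ 1.2×10⁻¹⁶ J = 730 eV.

KE ≈ 730 eV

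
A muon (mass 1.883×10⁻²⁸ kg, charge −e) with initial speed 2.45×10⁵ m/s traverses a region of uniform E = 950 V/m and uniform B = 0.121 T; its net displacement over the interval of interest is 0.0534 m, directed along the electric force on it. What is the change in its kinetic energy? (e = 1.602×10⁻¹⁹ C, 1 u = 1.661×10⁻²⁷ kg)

The magnetic force is always ⟂ v and does no work; only the electric force changes KE.
ΔKE = F_E · d = |q|E d = (1.602×10⁻¹⁹)(950)(0.0534) ≈ 8.13×10⁻¹⁸ J.

ΔKE ≈ 8.13×10⁻¹⁸ J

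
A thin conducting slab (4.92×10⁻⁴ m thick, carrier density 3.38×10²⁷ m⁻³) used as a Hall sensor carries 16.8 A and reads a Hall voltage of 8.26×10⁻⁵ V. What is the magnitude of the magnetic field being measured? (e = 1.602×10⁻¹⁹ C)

From V_H = IB/(n e t), B = V_H n e t / I.
B = (8.26×10⁻⁵)(3.38×10²⁷)(1.602×10⁻¹⁹)(4.92×10⁻⁴)/16.8 ≈ 1.31 T.

B ≈ 1.31 T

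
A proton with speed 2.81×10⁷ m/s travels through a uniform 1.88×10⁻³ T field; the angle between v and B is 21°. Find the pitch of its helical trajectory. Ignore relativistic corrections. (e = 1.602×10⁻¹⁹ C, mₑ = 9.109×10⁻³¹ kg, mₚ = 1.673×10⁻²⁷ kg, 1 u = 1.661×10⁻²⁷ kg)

p ≈ 916 m

v∥ = v cosθ = 2.81×10⁷·cos21° ≈ 2.623×10⁷ m/s.
T = 2πm/(|q|B) = 2π(1.673×10⁻²⁷)/((1.602×10⁻¹⁹)(1.88×10⁻³)) ≈ 3.490×10⁻⁵ s.
pitch = v∥ T = (2.623×10⁷)(3.490×10⁻⁵) ≈ 916 m.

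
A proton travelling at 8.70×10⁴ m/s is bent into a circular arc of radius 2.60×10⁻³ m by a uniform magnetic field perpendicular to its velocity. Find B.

B ≈ 0.349 T

From |q|vB = mv²/r, B = mv/(|q|r).
B = (1.673×10⁻²⁷)(8.70×10⁴)/((1.602×10⁻¹⁹)(2.60×10⁻³)) ≈ 0.349 T.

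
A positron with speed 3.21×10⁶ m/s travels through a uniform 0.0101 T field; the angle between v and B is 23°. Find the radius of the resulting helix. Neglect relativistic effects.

r ≈ 7.06×10⁻⁴ m

v⊥ = v sinθ = 3.21×10⁶·sin23° ≈ 1.254×10⁶ m/s.
r = m v⊥/(|q|B) = (9.109×10⁻³¹)(1.254×10⁶)/((1.602×10⁻¹⁹)(0.0101)) ≈ 7.06×10⁻⁴ m.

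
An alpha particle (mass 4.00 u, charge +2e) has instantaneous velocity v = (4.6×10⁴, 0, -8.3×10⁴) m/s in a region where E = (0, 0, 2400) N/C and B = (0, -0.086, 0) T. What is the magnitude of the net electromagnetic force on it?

v×B = (-7140, 0, -3960) N/C.
E + v×B = (-7140, 0, -1560) N/C.
F = q(E + v×B) = (3.204×10⁻¹⁹ C)·(-7140, 0, -1560) = (-2.29×10⁻¹⁵, 0, -4.99×10⁻¹⁶) N.
|F| = 2.34×10⁻¹⁵ N.

|F| ≈ 2.34×10⁻¹⁵ N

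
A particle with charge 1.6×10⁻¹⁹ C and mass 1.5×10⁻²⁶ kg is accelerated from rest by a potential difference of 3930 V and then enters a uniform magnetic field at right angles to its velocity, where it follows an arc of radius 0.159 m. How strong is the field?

v = √(2|q|V/m) = √(2·1.6×10⁻¹⁹·3930/1.5×10⁻²⁶) ≈ 2.896×10⁵ m/s.
B = mv/(|q|r) = (1.5×10⁻²⁶)(2.896×10⁵)/((1.6×10⁻¹⁹)(0.159)) ≈ 0.171 T.

B ≈ 0.171 T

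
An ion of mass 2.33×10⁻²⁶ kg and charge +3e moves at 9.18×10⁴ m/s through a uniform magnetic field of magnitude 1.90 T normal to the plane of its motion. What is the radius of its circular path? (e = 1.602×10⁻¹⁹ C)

r ≈ 2.34×10⁻³ m

The magnetic force provides the centripetal force: |q|vB = mv²/r.
r = mv/(|q|B) = (2.33×10⁻²⁶)(9.18×10⁴)/((4.806×10⁻¹⁹)(1.90)) ≈ 2.34×10⁻³ m.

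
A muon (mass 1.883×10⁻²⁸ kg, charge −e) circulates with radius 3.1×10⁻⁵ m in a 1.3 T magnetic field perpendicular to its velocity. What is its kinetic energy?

v = |q|Br/m, then KE = ½mv² = (qBr)²/(2m).
v = (1.602×10⁻¹⁹)(1.3)(3.1×10⁻⁵)/1.883×10⁻²⁸ ≈ 3.429×10⁴ m/s.
KE = ½(1.883×10⁻²⁸)(3.429×10⁴)² ≈ 1.1×10⁻¹⁹ J.

KE ≈ 1.1×10⁻¹⁹ J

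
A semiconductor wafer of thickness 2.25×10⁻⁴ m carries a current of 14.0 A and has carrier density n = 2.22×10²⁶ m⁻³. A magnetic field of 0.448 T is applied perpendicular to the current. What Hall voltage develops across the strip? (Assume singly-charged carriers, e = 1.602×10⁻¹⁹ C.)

V_H ≈ 7.84×10⁻⁴ V

V_H = IB/(n e t).
V_H = (14.0)(0.448)/((2.22×10²⁶)(1.602×10⁻¹⁹)(2.25×10⁻⁴)) ≈ 7.84×10⁻⁴ V.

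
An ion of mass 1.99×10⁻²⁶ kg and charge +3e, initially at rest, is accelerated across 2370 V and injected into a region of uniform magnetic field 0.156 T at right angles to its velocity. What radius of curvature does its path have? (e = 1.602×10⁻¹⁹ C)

Acceleration: |q|V = ½mv² ⇒ v = √(2|q|V/m) = √(2·4.806×10⁻¹⁹·2370/1.99×10⁻²⁶) ≈ 3.383×10⁵ m/s.
In the field: r = mv/(|q|B) = (1.99×10⁻²⁶)(3.383×10⁵)/((4.806×10⁻¹⁹)(0.156)) ≈ 0.0898 m.

r ≈ 0.0898 m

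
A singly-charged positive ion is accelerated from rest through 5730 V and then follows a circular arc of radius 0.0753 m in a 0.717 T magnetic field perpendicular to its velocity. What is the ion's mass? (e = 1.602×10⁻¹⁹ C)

Combine |q|V = ½mv² and r = mv/(|q|B): eliminate v to get m = qB²r²/(2V).
m = (1.602×10⁻¹⁹)(0.717)²(0.0753)²/(2·5730) ≈ 4.07×10⁻²⁶ kg.

m ≈ 4.07×10⁻²⁶ kg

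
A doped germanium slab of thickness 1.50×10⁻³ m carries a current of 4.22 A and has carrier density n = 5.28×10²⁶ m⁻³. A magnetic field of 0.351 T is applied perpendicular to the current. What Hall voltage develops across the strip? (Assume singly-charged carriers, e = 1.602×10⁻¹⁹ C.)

V_H ≈ 1.17×10⁻⁵ V

V_H = IB/(n e t).
V_H = (4.22)(0.351)/((5.28×10²⁶)(1.602×10⁻¹⁹)(1.50×10⁻³)) ≈ 1.17×10⁻⁵ V.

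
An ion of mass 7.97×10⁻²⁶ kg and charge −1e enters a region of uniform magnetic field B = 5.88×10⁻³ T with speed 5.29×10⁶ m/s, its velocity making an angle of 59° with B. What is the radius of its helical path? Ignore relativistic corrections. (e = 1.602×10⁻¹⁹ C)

r ≈ 384 m

v⊥ = v sinθ = 5.29×10⁶·sin59° ≈ 4.534×10⁶ m/s.
r = m v⊥/(|q|B) = (7.97×10⁻²⁶)(4.534×10⁶)/((1.602×10⁻¹⁹)(5.88×10⁻³)) ≈ 384 m.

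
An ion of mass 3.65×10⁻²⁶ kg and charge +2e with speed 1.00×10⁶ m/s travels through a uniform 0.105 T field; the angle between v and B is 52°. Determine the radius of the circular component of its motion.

v⊥ = v sinθ = 1.00×10⁶·sin52° ≈ 7.880×10⁵ m/s.
r = m v⊥/(|q|B) = (3.65×10⁻²⁶)(7.880×10⁵)/((3.204×10⁻¹⁹)(0.105)) ≈ 0.855 m.

r ≈ 0.855 m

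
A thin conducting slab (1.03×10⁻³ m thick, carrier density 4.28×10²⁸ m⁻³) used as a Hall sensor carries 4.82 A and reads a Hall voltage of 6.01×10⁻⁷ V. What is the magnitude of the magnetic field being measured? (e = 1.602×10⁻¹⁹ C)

From V_H = IB/(n e t), B = V_H n e t / I.
B = (6.01×10⁻⁷)(4.28×10²⁸)(1.602×10⁻¹⁹)(1.03×10⁻³)/4.82 ≈ 0.881 T.

B ≈ 0.881 T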